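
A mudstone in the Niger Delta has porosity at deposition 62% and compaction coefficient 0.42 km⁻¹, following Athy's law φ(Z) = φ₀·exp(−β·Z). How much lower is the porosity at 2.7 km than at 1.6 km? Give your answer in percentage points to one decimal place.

φ(1.6) = 0.62·e^(−0.42×1.6) = 0.3166
φ(2.7) = 0.62·e^(−0.42×2.7) = 0.1995
Δφ = 0.3166 − 0.1995 = 0.1171

11.7 percentage points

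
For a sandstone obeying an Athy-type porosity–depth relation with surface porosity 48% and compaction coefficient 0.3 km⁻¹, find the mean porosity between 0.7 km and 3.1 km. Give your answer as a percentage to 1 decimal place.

⟨phi⟩ = (1/(Z₂−Z₁)) ∫ phi₀ e^(−βZ) dZ = phi₀·(e^(−β·Z₁) − e^(−β·Z₂)) / (β·(Z₂−Z₁))
e^(−0.3×0.7) = 0.8106; e^(−0.3×3.1) = 0.3946
⟨phi⟩ = 0.48 × (0.8106 − 0.3946) / (0.3 × 2.4) = 0.48 × 0.5778 = 0.2774

27.7%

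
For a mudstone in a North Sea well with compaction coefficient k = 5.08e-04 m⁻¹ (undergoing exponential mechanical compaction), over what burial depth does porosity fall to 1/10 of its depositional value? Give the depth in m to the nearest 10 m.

4530 m

Working in km (1 km = 1000 m; k in km⁻¹ = k in m⁻¹ × 1000):
φ/φ₀ = 1/10 ⇒ exp(−k·z) = 1/10 ⇒ z = ln(10) / k
z = 2.3026 / 0.508 = 4.533 km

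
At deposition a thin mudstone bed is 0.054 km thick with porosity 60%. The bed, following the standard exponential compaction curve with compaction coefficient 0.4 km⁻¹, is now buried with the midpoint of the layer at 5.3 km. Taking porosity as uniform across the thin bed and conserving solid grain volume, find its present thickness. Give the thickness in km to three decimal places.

0.023 km

Porosity at 5.3 km: phi = 0.6·exp(−0.4×5.3) = 0.0720
Solid-volume conservation: h(1−phi) = h₀(1−phi₀) ⇒ h = h₀·(1−phi₀)/(1−phi)
h = 0.054 × (1 − 0.6)/(1 − 0.0720) = 0.054 × 0.4310 = 0.0233 km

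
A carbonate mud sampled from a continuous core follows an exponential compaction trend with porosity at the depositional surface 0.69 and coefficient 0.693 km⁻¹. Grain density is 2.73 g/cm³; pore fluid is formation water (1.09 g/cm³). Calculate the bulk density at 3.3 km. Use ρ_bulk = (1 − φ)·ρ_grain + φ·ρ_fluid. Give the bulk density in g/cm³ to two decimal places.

Porosity at depth: φ = 0.69·exp(−0.693×3.3) = 0.69×0.1016 = 0.0701
Bulk density: ρ_b = (1−φ)ρ_g + φ·ρ_f = 0.9299×2.73 + 0.0701×1.09
       = 2.539 + 0.076 = 2.615 g/cm³

2.62 g/cm³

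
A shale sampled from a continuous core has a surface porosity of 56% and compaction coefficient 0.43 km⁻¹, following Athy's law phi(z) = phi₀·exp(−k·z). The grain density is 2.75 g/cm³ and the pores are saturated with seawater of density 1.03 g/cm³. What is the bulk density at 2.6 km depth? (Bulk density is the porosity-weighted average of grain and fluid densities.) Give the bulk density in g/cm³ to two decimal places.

Porosity at depth: phi = 0.56·exp(−0.43×2.6) = 0.56×0.3269 = 0.1831
Bulk density: ρ_b = (1−phi)ρ_g + phi·ρ_f = 0.8169×2.75 + 0.1831×1.03
       = 2.247 + 0.189 = 2.435 g/cm³

2.44 g/cm³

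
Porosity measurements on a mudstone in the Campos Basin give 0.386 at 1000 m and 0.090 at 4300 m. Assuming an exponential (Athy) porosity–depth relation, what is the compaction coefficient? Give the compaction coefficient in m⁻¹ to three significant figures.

0.000441 m⁻¹

Working in km (1 km = 1000 m; c in km⁻¹ = c in m⁻¹ × 1000):
Athy: n(d) = n₀ e^(−cd) ⇒ n₁/n₂ = e^{c(d₂−d₁)} ⇒ c = ln(n₁/n₂)/(d₂−d₁)
c = ln(0.386/0.09) / (4.3 − 1) = ln(4.289) / 3.3 = 1.4560 / 3.3 = 0.4412 km⁻¹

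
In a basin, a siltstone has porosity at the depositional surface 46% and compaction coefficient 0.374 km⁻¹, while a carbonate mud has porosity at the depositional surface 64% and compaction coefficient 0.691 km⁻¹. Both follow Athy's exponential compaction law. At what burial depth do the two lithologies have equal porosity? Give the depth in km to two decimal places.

1.04 km

Set φ₀ₐ e^(−βₐd) = φ₀ᵦ e^(−βᵦd) ⇒ ln(φ₀ₐ/φ₀ᵦ) = (βₐ − βᵦ)·d
d = ln(0.46/0.64) / (0.374 − 0.691) = -0.3302 / -0.317 = 1.042 km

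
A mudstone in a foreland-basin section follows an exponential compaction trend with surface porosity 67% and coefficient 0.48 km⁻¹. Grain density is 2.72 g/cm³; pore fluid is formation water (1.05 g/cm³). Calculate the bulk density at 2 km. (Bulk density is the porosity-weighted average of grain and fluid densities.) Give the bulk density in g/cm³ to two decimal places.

2.29 g/cm³

Porosity at depth: phi = 0.67·exp(−0.48×2) = 0.67×0.3829 = 0.2565
Bulk density: ρ_b = (1−phi)ρ_g + phi·ρ_f = 0.7435×2.72 + 0.2565×1.05
       = 2.022 + 0.269 = 2.292 g/cm³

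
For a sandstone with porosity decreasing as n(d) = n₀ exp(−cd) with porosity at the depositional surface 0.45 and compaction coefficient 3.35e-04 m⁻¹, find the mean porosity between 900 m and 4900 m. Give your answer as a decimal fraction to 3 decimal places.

Working in km (1 km = 1000 m; c in km⁻¹ = c in m⁻¹ × 1000):
⟨n⟩ = (1/(d₂−d₁)) ∫ n₀ e^(−cd) dd = n₀·(e^(−c·d₁) − e^(−c·d₂)) / (c·(d₂−d₁))
e^(−0.335×0.9) = 0.7397; e^(−0.335×4.9) = 0.1937
⟨n⟩ = 0.45 × (0.7397 − 0.1937) / (0.335 × 4) = 0.45 × 0.4075 = 0.1834

0.183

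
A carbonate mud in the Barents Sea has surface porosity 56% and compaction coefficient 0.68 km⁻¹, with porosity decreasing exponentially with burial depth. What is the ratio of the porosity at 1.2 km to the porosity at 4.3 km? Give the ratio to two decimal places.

8.23

phi(Z₁)/phi(Z₂) = e^(−β·Z₁)/e^(−β·Z₂) = e^{β(Z₂−Z₁)}
= exp(0.68 × 3.1) = exp(2.108) = 8.2318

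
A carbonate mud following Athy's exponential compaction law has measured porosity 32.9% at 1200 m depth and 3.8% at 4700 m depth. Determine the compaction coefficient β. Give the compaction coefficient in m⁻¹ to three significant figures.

Working in km (1 km = 1000 m; β in km⁻¹ = β in m⁻¹ × 1000):
Athy: phi(d) = phi₀ e^(−βd) ⇒ phi₁/phi₂ = e^{β(d₂−d₁)} ⇒ β = ln(phi₁/phi₂)/(d₂−d₁)
β = ln(0.329/0.038) / (4.7 − 1.2) = ln(8.658) / 3.5 = 2.1585 / 3.5 = 0.6167 km⁻¹

0.000617 m⁻¹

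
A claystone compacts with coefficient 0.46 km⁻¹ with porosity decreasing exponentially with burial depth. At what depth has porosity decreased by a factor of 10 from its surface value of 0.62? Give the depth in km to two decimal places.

n/n₀ = 1/10 ⇒ exp(−β·Z) = 1/10 ⇒ Z = ln(10) / β
Z = 2.3026 / 0.46 = 5.006 km

5.01 km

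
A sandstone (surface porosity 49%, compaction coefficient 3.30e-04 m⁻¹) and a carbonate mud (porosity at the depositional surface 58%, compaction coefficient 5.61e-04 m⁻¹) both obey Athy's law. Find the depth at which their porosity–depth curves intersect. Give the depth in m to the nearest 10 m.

Working in km (1 km = 1000 m; c in km⁻¹ = c in m⁻¹ × 1000):
Set phi₀ₐ e^(−cₐZ) = phi₀ᵦ e^(−cᵦZ) ⇒ ln(phi₀ₐ/phi₀ᵦ) = (cₐ − cᵦ)·Z
Z = ln(0.49/0.58) / (0.33 − 0.561) = -0.1686 / -0.231 = 0.730 km

730 m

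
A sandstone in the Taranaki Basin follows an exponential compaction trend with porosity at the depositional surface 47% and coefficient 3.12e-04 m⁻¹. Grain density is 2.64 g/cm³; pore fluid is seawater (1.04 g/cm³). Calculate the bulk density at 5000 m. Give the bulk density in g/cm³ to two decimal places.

2.48 g/cm³

Working in km (1 km = 1000 m; k in km⁻¹ = k in m⁻¹ × 1000):
Porosity at depth: phi = 0.47·exp(−0.312×5) = 0.47×0.2101 = 0.0988
Bulk density: ρ_b = (1−phi)ρ_g + phi·ρ_f = 0.9012×2.64 + 0.0988×1.04
       = 2.379 + 0.103 = 2.482 g/cm³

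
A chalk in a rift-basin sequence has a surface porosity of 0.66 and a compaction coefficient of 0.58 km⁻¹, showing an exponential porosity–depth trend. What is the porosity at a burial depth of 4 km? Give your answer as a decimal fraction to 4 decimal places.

0.0649

phi = phi₀·exp(−k·z) = 0.66 × exp(−0.58 × 4) = 0.66 × exp(−2.32)
  = 0.66 × 0.0983 = 0.0649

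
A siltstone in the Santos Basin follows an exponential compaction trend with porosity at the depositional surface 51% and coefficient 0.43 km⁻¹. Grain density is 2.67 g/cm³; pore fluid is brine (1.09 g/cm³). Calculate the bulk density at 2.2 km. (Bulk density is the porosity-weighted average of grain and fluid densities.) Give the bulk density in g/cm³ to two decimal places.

2.36 g/cm³

Porosity at depth: n = 0.51·exp(−0.43×2.2) = 0.51×0.3883 = 0.1980
Bulk density: ρ_b = (1−n)ρ_g + n·ρ_f = 0.8020×2.67 + 0.1980×1.09
       = 2.141 + 0.216 = 2.357 g/cm³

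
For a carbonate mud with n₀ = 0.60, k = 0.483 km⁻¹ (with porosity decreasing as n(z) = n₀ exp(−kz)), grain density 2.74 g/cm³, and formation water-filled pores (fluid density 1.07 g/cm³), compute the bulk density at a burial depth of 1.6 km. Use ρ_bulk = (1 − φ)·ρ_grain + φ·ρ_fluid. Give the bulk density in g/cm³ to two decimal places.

2.28 g/cm³

Porosity at depth: n = 0.6·exp(−0.483×1.6) = 0.6×0.4617 = 0.2770
Bulk density: ρ_b = (1−n)ρ_g + n·ρ_f = 0.7230×2.74 + 0.2770×1.07
       = 1.981 + 0.296 = 2.277 g/cm³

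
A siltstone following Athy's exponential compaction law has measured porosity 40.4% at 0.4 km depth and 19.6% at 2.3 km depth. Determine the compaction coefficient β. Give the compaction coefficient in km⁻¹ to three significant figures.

Athy: n(d) = n₀ e^(−βd) ⇒ n₁/n₂ = e^{β(d₂−d₁)} ⇒ β = ln(n₁/n₂)/(d₂−d₁)
β = ln(0.404/0.196) / (2.3 − 0.4) = ln(2.061) / 1.9 = 0.7233 / 1.9 = 0.3807 km⁻¹

0.381 km⁻¹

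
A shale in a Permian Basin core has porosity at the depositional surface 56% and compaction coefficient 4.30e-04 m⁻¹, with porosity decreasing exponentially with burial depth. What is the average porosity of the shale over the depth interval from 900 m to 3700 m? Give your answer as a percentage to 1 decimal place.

Working in km (1 km = 1000 m; c in km⁻¹ = c in m⁻¹ × 1000):
⟨φ⟩ = (1/(z₂−z₁)) ∫ φ₀ e^(−cz) dz = φ₀·(e^(−c·z₁) − e^(−c·z₂)) / (c·(z₂−z₁))
e^(−0.43×0.9) = 0.6791; e^(−0.43×3.7) = 0.2037
⟨φ⟩ = 0.56 × (0.6791 − 0.2037) / (0.43 × 2.8) = 0.56 × 0.3948 = 0.2211

22.1%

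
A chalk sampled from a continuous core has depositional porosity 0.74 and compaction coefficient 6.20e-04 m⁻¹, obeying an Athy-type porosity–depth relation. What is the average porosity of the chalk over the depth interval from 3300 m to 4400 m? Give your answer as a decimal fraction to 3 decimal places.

0.069

Working in km (1 km = 1000 m; β in km⁻¹ = β in m⁻¹ × 1000):
⟨phi⟩ = (1/(Z₂−Z₁)) ∫ phi₀ e^(−βZ) dZ = phi₀·(e^(−β·Z₁) − e^(−β·Z₂)) / (β·(Z₂−Z₁))
e^(−0.62×3.3) = 0.1293; e^(−0.62×4.4) = 0.0653
⟨phi⟩ = 0.74 × (0.1293 − 0.0653) / (0.62 × 1.1) = 0.74 × 0.0937 = 0.0693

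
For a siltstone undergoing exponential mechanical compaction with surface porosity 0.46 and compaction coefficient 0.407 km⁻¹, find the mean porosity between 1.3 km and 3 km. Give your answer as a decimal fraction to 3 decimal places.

0.196

⟨phi⟩ = (1/(z₂−z₁)) ∫ phi₀ e^(−cz) dz = phi₀·(e^(−c·z₁) − e^(−c·z₂)) / (c·(z₂−z₁))
e^(−0.407×1.3) = 0.5891; e^(−0.407×3) = 0.2949
⟨phi⟩ = 0.46 × (0.5891 − 0.2949) / (0.407 × 1.7) = 0.46 × 0.4252 = 0.1956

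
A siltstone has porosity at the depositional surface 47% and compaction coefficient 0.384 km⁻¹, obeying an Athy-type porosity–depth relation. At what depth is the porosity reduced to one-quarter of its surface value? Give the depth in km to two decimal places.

phi/phi₀ = 1/4 ⇒ exp(−c·z) = 1/4 ⇒ z = ln(4) / c
z = 1.3863 / 0.384 = 3.610 km

3.61 km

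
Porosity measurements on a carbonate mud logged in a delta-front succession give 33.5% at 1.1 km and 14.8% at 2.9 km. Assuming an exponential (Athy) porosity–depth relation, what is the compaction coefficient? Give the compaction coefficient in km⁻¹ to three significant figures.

Athy: phi(z) = phi₀ e^(−kz) ⇒ phi₁/phi₂ = e^{k(z₂−z₁)} ⇒ k = ln(phi₁/phi₂)/(z₂−z₁)
k = ln(0.335/0.148) / (2.9 − 1.1) = ln(2.264) / 1.8 = 0.8169 / 1.8 = 0.4538 km⁻¹

0.454 km⁻¹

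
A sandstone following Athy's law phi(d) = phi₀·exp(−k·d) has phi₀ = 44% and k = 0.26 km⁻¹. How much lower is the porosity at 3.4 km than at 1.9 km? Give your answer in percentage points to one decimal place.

8.7 percentage points

phi(1.9) = 0.44·e^(−0.26×1.9) = 0.2685
phi(3.4) = 0.44·e^(−0.26×3.4) = 0.1818
Δphi = 0.2685 − 0.1818 = 0.0867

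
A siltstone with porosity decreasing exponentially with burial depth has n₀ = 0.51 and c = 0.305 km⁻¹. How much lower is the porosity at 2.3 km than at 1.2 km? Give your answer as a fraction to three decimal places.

n(1.2) = 0.51·e^(−0.305×1.2) = 0.3537
n(2.3) = 0.51·e^(−0.305×2.3) = 0.2529
Δn = 0.3537 − 0.2529 = 0.1008

0.101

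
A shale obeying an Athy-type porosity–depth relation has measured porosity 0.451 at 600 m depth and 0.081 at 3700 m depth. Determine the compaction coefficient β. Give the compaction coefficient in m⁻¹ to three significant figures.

0.000554 m⁻¹

Working in km (1 km = 1000 m; β in km⁻¹ = β in m⁻¹ × 1000):
Athy: phi(z) = phi₀ e^(−βz) ⇒ phi₁/phi₂ = e^{β(z₂−z₁)} ⇒ β = ln(phi₁/phi₂)/(z₂−z₁)
β = ln(0.451/0.081) / (3.7 − 0.6) = ln(5.568) / 3.1 = 1.7170 / 3.1 = 0.5539 km⁻¹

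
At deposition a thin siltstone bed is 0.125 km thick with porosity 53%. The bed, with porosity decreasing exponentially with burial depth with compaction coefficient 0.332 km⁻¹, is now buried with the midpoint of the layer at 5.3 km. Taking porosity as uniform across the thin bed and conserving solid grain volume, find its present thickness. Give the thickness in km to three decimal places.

Porosity at 5.3 km: n = 0.53·exp(−0.332×5.3) = 0.0912
Solid-volume conservation: h(1−n) = h₀(1−n₀) ⇒ h = h₀·(1−n₀)/(1−n)
h = 0.125 × (1 − 0.53)/(1 − 0.0912) = 0.125 × 0.5172 = 0.0646 km

0.065 km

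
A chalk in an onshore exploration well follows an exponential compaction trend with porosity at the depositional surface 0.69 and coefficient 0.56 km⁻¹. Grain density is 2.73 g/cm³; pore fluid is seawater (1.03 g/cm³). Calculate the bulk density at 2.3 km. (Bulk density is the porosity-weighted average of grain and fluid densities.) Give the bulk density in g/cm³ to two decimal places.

Porosity at depth: phi = 0.69·exp(−0.56×2.3) = 0.69×0.2758 = 0.1903
Bulk density: ρ_b = (1−phi)ρ_g + phi·ρ_f = 0.8097×2.73 + 0.1903×1.03
       = 2.210 + 0.196 = 2.406 g/cm³

2.41 g/cm³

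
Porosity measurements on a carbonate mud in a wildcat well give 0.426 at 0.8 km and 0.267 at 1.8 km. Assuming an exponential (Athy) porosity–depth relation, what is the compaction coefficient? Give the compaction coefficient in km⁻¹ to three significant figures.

Athy: n(Z) = n₀ e^(−kZ) ⇒ n₁/n₂ = e^{k(Z₂−Z₁)} ⇒ k = ln(n₁/n₂)/(Z₂−Z₁)
k = ln(0.426/0.267) / (1.8 − 0.8) = ln(1.596) / 1 = 0.4672 / 1 = 0.4672 km⁻¹

0.467 km⁻¹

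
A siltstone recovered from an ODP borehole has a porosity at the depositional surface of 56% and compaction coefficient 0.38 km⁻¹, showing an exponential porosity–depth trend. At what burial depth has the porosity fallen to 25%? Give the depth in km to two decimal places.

Invert Athy's law: Z = ln(n₀/n) / c
Z = ln(0.56/0.25) / 0.38 = ln(2.24) / 0.38 = 0.8065 / 0.38 = 2.122 km

2.12 km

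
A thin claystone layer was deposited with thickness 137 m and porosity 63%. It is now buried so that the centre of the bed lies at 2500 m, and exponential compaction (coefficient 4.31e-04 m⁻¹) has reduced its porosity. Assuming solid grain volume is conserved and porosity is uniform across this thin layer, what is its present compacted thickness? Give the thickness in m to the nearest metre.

Working in km (1 km = 1000 m; β in km⁻¹ = β in m⁻¹ × 1000):
Porosity at 2.5 km: φ = 0.63·exp(−0.431×2.5) = 0.2145
Solid-volume conservation: h(1−φ) = h₀(1−φ₀) ⇒ h = h₀·(1−φ₀)/(1−φ)
h = 0.137 × (1 − 0.63)/(1 − 0.2145) = 0.137 × 0.4710 = 0.0645 km

65 m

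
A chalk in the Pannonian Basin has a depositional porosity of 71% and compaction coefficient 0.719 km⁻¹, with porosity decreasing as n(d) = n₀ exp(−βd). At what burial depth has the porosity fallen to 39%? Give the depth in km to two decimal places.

0.83 km

Invert Athy's law: d = ln(n₀/n) / β
d = ln(0.71/0.39) / 0.719 = ln(1.821) / 0.719 = 0.5991 / 0.719 = 0.833 km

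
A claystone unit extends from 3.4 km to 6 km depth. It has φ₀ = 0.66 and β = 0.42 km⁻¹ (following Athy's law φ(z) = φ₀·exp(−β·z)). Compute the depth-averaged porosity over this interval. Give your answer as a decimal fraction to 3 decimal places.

0.096

⟨φ⟩ = (1/(z₂−z₁)) ∫ φ₀ e^(−βz) dz = φ₀·(e^(−β·z₁) − e^(−β·z₂)) / (β·(z₂−z₁))
e^(−0.42×3.4) = 0.2398; e^(−0.42×6) = 0.0805
⟨φ⟩ = 0.66 × (0.2398 − 0.0805) / (0.42 × 2.6) = 0.66 × 0.1459 = 0.0963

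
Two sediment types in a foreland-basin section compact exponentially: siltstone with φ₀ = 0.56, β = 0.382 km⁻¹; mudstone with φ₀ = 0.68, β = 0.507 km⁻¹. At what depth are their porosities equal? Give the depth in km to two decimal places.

1.55 km

Set φ₀ₐ e^(−βₐZ) = φ₀ᵦ e^(−βᵦZ) ⇒ ln(φ₀ₐ/φ₀ᵦ) = (βₐ − βᵦ)·Z
Z = ln(0.56/0.68) / (0.382 − 0.507) = -0.1942 / -0.125 = 1.553 km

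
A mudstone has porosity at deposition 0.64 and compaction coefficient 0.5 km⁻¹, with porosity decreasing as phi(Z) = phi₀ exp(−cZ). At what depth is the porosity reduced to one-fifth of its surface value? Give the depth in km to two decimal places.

phi/phi₀ = 1/5 ⇒ exp(−c·Z) = 1/5 ⇒ Z = ln(5) / c
Z = 1.6094 / 0.5 = 3.219 km

3.22 km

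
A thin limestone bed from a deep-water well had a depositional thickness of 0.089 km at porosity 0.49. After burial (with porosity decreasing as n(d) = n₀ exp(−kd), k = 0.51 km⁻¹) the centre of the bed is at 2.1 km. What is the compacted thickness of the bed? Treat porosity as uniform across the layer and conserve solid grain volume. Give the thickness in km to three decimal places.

0.055 km

Porosity at 2.1 km: n = 0.49·exp(−0.51×2.1) = 0.1679
Solid-volume conservation: h(1−n) = h₀(1−n₀) ⇒ h = h₀·(1−n₀)/(1−n)
h = 0.089 × (1 − 0.49)/(1 − 0.1679) = 0.089 × 0.6129 = 0.0545 km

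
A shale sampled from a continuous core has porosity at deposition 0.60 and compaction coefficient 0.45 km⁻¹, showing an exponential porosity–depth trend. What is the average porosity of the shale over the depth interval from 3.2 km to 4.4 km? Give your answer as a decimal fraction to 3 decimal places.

⟨φ⟩ = (1/(d₂−d₁)) ∫ φ₀ e^(−cd) dd = φ₀·(e^(−c·d₁) − e^(−c·d₂)) / (c·(d₂−d₁))
e^(−0.45×3.2) = 0.2369; e^(−0.45×4.4) = 0.1381
⟨φ⟩ = 0.6 × (0.2369 − 0.1381) / (0.45 × 1.2) = 0.6 × 0.1831 = 0.1098

0.110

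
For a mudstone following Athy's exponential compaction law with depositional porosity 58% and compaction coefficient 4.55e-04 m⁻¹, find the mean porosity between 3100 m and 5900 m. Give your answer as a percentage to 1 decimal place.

8.0%

Working in km (1 km = 1000 m; c in km⁻¹ = c in m⁻¹ × 1000):
⟨phi⟩ = (1/(z₂−z₁)) ∫ phi₀ e^(−cz) dz = phi₀·(e^(−c·z₁) − e^(−c·z₂)) / (c·(z₂−z₁))
e^(−0.455×3.1) = 0.2440; e^(−0.455×5.9) = 0.0683
⟨phi⟩ = 0.58 × (0.2440 − 0.0683) / (0.455 × 2.8) = 0.58 × 0.1380 = 0.0800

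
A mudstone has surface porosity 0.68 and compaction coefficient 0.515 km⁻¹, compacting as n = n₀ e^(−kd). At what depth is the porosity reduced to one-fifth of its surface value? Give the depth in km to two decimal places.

n/n₀ = 1/5 ⇒ exp(−k·d) = 1/5 ⇒ d = ln(5) / k
d = 1.6094 / 0.515 = 3.125 km

3.13 km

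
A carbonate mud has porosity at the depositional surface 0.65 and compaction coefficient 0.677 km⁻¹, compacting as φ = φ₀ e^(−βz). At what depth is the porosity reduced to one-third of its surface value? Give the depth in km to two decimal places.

φ/φ₀ = 1/3 ⇒ exp(−β·z) = 1/3 ⇒ z = ln(3) / β
z = 1.0986 / 0.677 = 1.623 km

1.62 km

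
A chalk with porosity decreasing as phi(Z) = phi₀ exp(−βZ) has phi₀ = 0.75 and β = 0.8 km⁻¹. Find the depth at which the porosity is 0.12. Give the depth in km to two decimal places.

2.29 km

Invert Athy's law: Z = ln(phi₀/phi) / β
Z = ln(0.75/0.12) / 0.8 = ln(6.25) / 0.8 = 1.8326 / 0.8 = 2.291 km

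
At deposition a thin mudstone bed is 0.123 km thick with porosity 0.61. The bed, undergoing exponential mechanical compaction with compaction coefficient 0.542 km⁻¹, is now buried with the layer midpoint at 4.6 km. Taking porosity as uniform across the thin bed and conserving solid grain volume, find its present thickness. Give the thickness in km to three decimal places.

0.051 km

Porosity at 4.6 km: n = 0.61·exp(−0.542×4.6) = 0.0504
Solid-volume conservation: h(1−n) = h₀(1−n₀) ⇒ h = h₀·(1−n₀)/(1−n)
h = 0.123 × (1 − 0.61)/(1 − 0.0504) = 0.123 × 0.4107 = 0.0505 km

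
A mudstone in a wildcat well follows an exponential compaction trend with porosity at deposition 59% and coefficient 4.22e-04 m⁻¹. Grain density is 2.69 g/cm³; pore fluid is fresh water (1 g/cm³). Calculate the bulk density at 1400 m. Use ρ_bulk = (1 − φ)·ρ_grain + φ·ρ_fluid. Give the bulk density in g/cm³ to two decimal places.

Working in km (1 km = 1000 m; c in km⁻¹ = c in m⁻¹ × 1000):
Porosity at depth: φ = 0.59·exp(−0.422×1.4) = 0.59×0.5539 = 0.3268
Bulk density: ρ_b = (1−φ)ρ_g + φ·ρ_f = 0.6732×2.69 + 0.3268×1
       = 1.811 + 0.327 = 2.138 g/cm³

2.14 g/cm³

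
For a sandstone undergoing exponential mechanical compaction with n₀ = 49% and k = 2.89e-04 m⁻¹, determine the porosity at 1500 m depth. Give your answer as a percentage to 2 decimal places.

Working in km (1 km = 1000 m; k in km⁻¹ = k in m⁻¹ × 1000):
n = n₀·exp(−k·z) = 0.49 × exp(−0.289 × 1.5) = 0.49 × exp(−0.4335)
  = 0.49 × 0.6482 = 0.3176

31.76%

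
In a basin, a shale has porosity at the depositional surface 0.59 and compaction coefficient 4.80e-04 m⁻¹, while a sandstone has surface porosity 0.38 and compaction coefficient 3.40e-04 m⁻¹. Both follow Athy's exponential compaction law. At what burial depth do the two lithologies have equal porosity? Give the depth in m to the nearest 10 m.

Working in km (1 km = 1000 m; β in km⁻¹ = β in m⁻¹ × 1000):
Set φ₀ₐ e^(−βₐZ) = φ₀ᵦ e^(−βᵦZ) ⇒ ln(φ₀ₐ/φ₀ᵦ) = (βₐ − βᵦ)·Z
Z = ln(0.59/0.38) / (0.48 − 0.34) = 0.4400 / 0.14 = 3.143 km

3140 m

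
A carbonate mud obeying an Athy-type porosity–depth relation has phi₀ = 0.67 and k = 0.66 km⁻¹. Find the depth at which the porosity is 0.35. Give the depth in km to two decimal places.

Invert Athy's law: Z = ln(phi₀/phi) / k
Z = ln(0.67/0.35) / 0.66 = ln(1.914) / 0.66 = 0.6493 / 0.66 = 0.984 km

0.98 km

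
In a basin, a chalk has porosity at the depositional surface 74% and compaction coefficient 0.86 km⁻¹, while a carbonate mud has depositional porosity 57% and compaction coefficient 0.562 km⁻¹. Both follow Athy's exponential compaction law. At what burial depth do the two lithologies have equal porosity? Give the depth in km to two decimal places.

Set φ₀ₐ e^(−kₐd) = φ₀ᵦ e^(−kᵦd) ⇒ ln(φ₀ₐ/φ₀ᵦ) = (kₐ − kᵦ)·d
d = ln(0.74/0.57) / (0.86 − 0.562) = 0.2610 / 0.298 = 0.876 km

0.88 km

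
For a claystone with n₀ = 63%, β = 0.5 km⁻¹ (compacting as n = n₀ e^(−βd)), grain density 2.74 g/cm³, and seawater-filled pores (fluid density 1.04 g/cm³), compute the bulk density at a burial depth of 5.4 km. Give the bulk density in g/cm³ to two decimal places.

Porosity at depth: n = 0.63·exp(−0.5×5.4) = 0.63×0.0672 = 0.0423
Bulk density: ρ_b = (1−n)ρ_g + n·ρ_f = 0.9577×2.74 + 0.0423×1.04
       = 2.624 + 0.044 = 2.668 g/cm³

2.67 g/cm³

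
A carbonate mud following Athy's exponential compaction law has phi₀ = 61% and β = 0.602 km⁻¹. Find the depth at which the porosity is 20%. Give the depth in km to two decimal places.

Invert Athy's law: d = ln(phi₀/phi) / β
d = ln(0.61/0.2) / 0.602 = ln(3.05) / 0.602 = 1.1151 / 0.602 = 1.852 km

1.85 km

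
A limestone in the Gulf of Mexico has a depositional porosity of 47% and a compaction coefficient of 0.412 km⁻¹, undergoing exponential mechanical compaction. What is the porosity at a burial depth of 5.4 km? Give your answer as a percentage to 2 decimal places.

5.08%

phi = phi₀·exp(−c·z) = 0.47 × exp(−0.412 × 5.4) = 0.47 × exp(−2.225)
  = 0.47 × 0.1081 = 0.0508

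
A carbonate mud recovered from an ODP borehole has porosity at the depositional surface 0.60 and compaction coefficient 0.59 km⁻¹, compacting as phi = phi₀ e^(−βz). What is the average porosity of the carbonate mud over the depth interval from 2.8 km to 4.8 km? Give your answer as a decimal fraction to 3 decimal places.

⟨phi⟩ = (1/(z₂−z₁)) ∫ phi₀ e^(−βz) dz = phi₀·(e^(−β·z₁) − e^(−β·z₂)) / (β·(z₂−z₁))
e^(−0.59×2.8) = 0.1917; e^(−0.59×4.8) = 0.0589
⟨phi⟩ = 0.6 × (0.1917 − 0.0589) / (0.59 × 2) = 0.6 × 0.1125 = 0.0675

0.068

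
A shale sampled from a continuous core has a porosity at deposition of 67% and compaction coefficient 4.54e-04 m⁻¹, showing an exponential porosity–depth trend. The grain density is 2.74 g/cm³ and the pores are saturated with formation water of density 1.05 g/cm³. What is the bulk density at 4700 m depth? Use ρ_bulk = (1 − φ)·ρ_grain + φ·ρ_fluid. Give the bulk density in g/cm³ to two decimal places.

2.61 g/cm³

Working in km (1 km = 1000 m; k in km⁻¹ = k in m⁻¹ × 1000):
Porosity at depth: φ = 0.67·exp(−0.454×4.7) = 0.67×0.1184 = 0.0793
Bulk density: ρ_b = (1−φ)ρ_g + φ·ρ_f = 0.9207×2.74 + 0.0793×1.05
       = 2.523 + 0.083 = 2.606 g/cm³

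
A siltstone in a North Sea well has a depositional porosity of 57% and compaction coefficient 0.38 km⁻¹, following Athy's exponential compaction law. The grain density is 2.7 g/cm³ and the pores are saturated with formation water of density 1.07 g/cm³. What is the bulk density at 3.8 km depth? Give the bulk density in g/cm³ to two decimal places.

Porosity at depth: n = 0.57·exp(−0.38×3.8) = 0.57×0.2360 = 0.1345
Bulk density: ρ_b = (1−n)ρ_g + n·ρ_f = 0.8655×2.7 + 0.1345×1.07
       = 2.337 + 0.144 = 2.481 g/cm³

2.48 g/cm³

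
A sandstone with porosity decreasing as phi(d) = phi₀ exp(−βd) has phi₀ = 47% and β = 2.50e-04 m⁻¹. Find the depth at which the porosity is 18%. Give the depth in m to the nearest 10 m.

3840 m

Working in km (1 km = 1000 m; β in km⁻¹ = β in m⁻¹ × 1000):
Invert Athy's law: d = ln(phi₀/phi) / β
d = ln(0.47/0.18) / 0.25 = ln(2.611) / 0.25 = 0.9598 / 0.25 = 3.839 km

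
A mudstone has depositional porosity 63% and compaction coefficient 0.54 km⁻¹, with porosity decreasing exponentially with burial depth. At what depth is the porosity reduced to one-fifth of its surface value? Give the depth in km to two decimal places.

phi/phi₀ = 1/5 ⇒ exp(−k·z) = 1/5 ⇒ z = ln(5) / k
z = 1.6094 / 0.54 = 2.980 km

2.98 km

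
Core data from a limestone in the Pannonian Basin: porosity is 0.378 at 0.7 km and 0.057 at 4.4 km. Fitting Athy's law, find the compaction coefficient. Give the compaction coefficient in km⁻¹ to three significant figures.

0.511 km⁻¹

Athy: phi(Z) = phi₀ e^(−βZ) ⇒ phi₁/phi₂ = e^{β(Z₂−Z₁)} ⇒ β = ln(phi₁/phi₂)/(Z₂−Z₁)
β = ln(0.378/0.057) / (4.4 − 0.7) = ln(6.632) / 3.7 = 1.8918 / 3.7 = 0.5113 km⁻¹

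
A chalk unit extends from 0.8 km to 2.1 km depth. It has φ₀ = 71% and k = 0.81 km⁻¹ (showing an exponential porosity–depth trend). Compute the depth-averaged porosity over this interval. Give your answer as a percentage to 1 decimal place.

23.0%

⟨φ⟩ = (1/(d₂−d₁)) ∫ φ₀ e^(−kd) dd = φ₀·(e^(−k·d₁) − e^(−k·d₂)) / (k·(d₂−d₁))
e^(−0.81×0.8) = 0.5231; e^(−0.81×2.1) = 0.1825
⟨φ⟩ = 0.71 × (0.5231 − 0.1825) / (0.81 × 1.3) = 0.71 × 0.3234 = 0.2296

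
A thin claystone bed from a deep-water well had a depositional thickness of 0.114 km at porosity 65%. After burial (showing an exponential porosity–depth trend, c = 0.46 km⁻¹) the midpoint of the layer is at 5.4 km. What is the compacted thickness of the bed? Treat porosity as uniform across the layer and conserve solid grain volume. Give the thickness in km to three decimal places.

Porosity at 5.4 km: phi = 0.65·exp(−0.46×5.4) = 0.0542
Solid-volume conservation: h(1−phi) = h₀(1−phi₀) ⇒ h = h₀·(1−phi₀)/(1−phi)
h = 0.114 × (1 − 0.65)/(1 − 0.0542) = 0.114 × 0.3701 = 0.0422 km

0.042 km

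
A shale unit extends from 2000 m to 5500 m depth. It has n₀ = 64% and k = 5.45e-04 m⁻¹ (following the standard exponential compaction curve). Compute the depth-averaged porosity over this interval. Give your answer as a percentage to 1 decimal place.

9.6%

Working in km (1 km = 1000 m; k in km⁻¹ = k in m⁻¹ × 1000):
⟨n⟩ = (1/(Z₂−Z₁)) ∫ n₀ e^(−kZ) dZ = n₀·(e^(−k·Z₁) − e^(−k·Z₂)) / (k·(Z₂−Z₁))
e^(−0.545×2) = 0.3362; e^(−0.545×5.5) = 0.0499
⟨n⟩ = 0.64 × (0.3362 − 0.0499) / (0.545 × 3.5) = 0.64 × 0.1501 = 0.0961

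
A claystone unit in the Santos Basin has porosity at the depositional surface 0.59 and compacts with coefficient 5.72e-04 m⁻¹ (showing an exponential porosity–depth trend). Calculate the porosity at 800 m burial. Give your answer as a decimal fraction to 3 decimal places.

0.373

Working in km (1 km = 1000 m; k in km⁻¹ = k in m⁻¹ × 1000):
n = n₀·exp(−k·z) = 0.59 × exp(−0.572 × 0.8) = 0.59 × exp(−0.4576)
  = 0.59 × 0.6328 = 0.3734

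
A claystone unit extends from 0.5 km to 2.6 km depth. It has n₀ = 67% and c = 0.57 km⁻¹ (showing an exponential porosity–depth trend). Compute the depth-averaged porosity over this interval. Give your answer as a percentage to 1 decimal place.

⟨n⟩ = (1/(d₂−d₁)) ∫ n₀ e^(−cd) dd = n₀·(e^(−c·d₁) − e^(−c·d₂)) / (c·(d₂−d₁))
e^(−0.57×0.5) = 0.7520; e^(−0.57×2.6) = 0.2272
⟨n⟩ = 0.67 × (0.7520 − 0.2272) / (0.57 × 2.1) = 0.67 × 0.4385 = 0.2938

29.4%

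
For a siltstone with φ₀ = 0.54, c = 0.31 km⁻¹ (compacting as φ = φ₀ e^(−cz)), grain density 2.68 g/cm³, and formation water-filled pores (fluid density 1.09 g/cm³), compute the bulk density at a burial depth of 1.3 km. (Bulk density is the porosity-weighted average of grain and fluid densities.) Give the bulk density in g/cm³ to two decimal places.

2.11 g/cm³

Porosity at depth: φ = 0.54·exp(−0.31×1.3) = 0.54×0.6683 = 0.3609
Bulk density: ρ_b = (1−φ)ρ_g + φ·ρ_f = 0.6391×2.68 + 0.3609×1.09
       = 1.713 + 0.393 = 2.106 g/cm³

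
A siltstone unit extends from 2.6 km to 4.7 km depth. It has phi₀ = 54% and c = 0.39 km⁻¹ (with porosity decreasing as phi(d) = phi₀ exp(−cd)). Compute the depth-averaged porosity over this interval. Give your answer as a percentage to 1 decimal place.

⟨phi⟩ = (1/(d₂−d₁)) ∫ phi₀ e^(−cd) dd = phi₀·(e^(−c·d₁) − e^(−c·d₂)) / (c·(d₂−d₁))
e^(−0.39×2.6) = 0.3628; e^(−0.39×4.7) = 0.1599
⟨phi⟩ = 0.54 × (0.3628 − 0.1599) / (0.39 × 2.1) = 0.54 × 0.2477 = 0.1337

13.4%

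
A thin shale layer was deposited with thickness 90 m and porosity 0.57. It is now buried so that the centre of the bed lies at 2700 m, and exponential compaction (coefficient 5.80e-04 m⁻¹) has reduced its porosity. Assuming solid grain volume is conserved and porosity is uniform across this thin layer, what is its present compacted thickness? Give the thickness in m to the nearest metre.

44 m

Working in km (1 km = 1000 m; k in km⁻¹ = k in m⁻¹ × 1000):
Porosity at 2.7 km: phi = 0.57·exp(−0.58×2.7) = 0.1191
Solid-volume conservation: h(1−phi) = h₀(1−phi₀) ⇒ h = h₀·(1−phi₀)/(1−phi)
h = 0.09 × (1 − 0.57)/(1 − 0.1191) = 0.09 × 0.4881 = 0.0439 km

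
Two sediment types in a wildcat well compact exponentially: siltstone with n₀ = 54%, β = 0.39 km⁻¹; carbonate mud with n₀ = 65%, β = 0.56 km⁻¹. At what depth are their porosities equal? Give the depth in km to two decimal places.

Set n₀ₐ e^(−βₐd) = n₀ᵦ e^(−βᵦd) ⇒ ln(n₀ₐ/n₀ᵦ) = (βₐ − βᵦ)·d
d = ln(0.54/0.65) / (0.39 − 0.56) = -0.1854 / -0.17 = 1.091 km

1.09 km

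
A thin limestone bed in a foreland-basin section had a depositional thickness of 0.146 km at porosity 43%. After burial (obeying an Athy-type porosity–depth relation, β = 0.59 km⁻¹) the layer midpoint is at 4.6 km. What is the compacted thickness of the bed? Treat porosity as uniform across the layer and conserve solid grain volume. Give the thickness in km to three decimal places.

0.086 km

Porosity at 4.6 km: φ = 0.43·exp(−0.59×4.6) = 0.0285
Solid-volume conservation: h(1−φ) = h₀(1−φ₀) ⇒ h = h₀·(1−φ₀)/(1−φ)
h = 0.146 × (1 − 0.43)/(1 − 0.0285) = 0.146 × 0.5867 = 0.0857 km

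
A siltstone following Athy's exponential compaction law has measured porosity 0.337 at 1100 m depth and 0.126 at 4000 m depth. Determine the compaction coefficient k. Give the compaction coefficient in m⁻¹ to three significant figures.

Working in km (1 km = 1000 m; k in km⁻¹ = k in m⁻¹ × 1000):
Athy: n(Z) = n₀ e^(−kZ) ⇒ n₁/n₂ = e^{k(Z₂−Z₁)} ⇒ k = ln(n₁/n₂)/(Z₂−Z₁)
k = ln(0.337/0.126) / (4 − 1.1) = ln(2.675) / 2.9 = 0.9838 / 2.9 = 0.3392 km⁻¹

0.000339 m⁻¹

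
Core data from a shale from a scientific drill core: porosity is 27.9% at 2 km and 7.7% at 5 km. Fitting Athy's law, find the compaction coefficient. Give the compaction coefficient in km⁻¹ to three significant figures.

0.429 km⁻¹

Athy: φ(z) = φ₀ e^(−kz) ⇒ φ₁/φ₂ = e^{k(z₂−z₁)} ⇒ k = ln(φ₁/φ₂)/(z₂−z₁)
k = ln(0.279/0.077) / (5 − 2) = ln(3.623) / 3 = 1.2874 / 3 = 0.4291 km⁻¹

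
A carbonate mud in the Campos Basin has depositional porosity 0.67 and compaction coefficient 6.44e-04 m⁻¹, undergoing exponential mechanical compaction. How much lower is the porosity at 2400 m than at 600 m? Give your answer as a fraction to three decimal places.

0.312

Working in km (1 km = 1000 m; c in km⁻¹ = c in m⁻¹ × 1000):
phi(0.6) = 0.67·e^(−0.644×0.6) = 0.4553
phi(2.4) = 0.67·e^(−0.644×2.4) = 0.1428
Δphi = 0.4553 − 0.1428 = 0.3124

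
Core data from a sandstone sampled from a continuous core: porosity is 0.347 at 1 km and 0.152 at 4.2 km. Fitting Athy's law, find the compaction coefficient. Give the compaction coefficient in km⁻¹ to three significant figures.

Athy: n(d) = n₀ e^(−kd) ⇒ n₁/n₂ = e^{k(d₂−d₁)} ⇒ k = ln(n₁/n₂)/(d₂−d₁)
k = ln(0.347/0.152) / (4.2 − 1) = ln(2.283) / 3.2 = 0.8254 / 3.2 = 0.258 km⁻¹

0.258 km⁻¹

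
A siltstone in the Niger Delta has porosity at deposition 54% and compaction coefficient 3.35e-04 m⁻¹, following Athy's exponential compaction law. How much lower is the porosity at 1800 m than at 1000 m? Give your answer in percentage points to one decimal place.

Working in km (1 km = 1000 m; β in km⁻¹ = β in m⁻¹ × 1000):
φ(1) = 0.54·e^(−0.335×1) = 0.3863
φ(1.8) = 0.54·e^(−0.335×1.8) = 0.2955
Δφ = 0.3863 − 0.2955 = 0.0908

9.1 percentage points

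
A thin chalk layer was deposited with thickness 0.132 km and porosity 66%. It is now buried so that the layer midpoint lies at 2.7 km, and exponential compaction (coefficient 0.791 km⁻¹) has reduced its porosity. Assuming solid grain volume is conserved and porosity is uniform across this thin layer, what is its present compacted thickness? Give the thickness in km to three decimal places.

Porosity at 2.7 km: n = 0.66·exp(−0.791×2.7) = 0.0780
Solid-volume conservation: h(1−n) = h₀(1−n₀) ⇒ h = h₀·(1−n₀)/(1−n)
h = 0.132 × (1 − 0.66)/(1 − 0.0780) = 0.132 × 0.3688 = 0.0487 km

0.049 km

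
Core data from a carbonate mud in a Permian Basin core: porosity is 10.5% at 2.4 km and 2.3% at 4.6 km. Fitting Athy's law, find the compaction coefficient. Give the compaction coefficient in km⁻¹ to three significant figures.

0.690 km⁻¹

Athy: n(z) = n₀ e^(−kz) ⇒ n₁/n₂ = e^{k(z₂−z₁)} ⇒ k = ln(n₁/n₂)/(z₂−z₁)
k = ln(0.105/0.023) / (4.6 − 2.4) = ln(4.565) / 2.2 = 1.5185 / 2.2 = 0.6902 km⁻¹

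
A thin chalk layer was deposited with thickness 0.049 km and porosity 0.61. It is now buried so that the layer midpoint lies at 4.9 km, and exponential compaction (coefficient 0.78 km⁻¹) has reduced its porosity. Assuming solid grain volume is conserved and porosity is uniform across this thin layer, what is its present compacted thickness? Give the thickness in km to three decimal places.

0.019 km

Porosity at 4.9 km: n = 0.61·exp(−0.78×4.9) = 0.0133
Solid-volume conservation: h(1−n) = h₀(1−n₀) ⇒ h = h₀·(1−n₀)/(1−n)
h = 0.049 × (1 − 0.61)/(1 − 0.0133) = 0.049 × 0.3953 = 0.0194 km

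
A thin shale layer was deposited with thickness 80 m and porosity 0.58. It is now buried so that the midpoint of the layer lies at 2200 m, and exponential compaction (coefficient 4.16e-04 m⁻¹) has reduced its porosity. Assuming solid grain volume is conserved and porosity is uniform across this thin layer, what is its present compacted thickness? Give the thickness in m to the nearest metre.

Working in km (1 km = 1000 m; c in km⁻¹ = c in m⁻¹ × 1000):
Porosity at 2.2 km: φ = 0.58·exp(−0.416×2.2) = 0.2323
Solid-volume conservation: h(1−φ) = h₀(1−φ₀) ⇒ h = h₀·(1−φ₀)/(1−φ)
h = 0.08 × (1 − 0.58)/(1 − 0.2323) = 0.08 × 0.5471 = 0.0438 km

44 m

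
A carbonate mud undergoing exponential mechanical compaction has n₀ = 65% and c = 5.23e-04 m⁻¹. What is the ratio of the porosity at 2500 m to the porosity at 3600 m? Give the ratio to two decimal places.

1.78

Working in km (1 km = 1000 m; c in km⁻¹ = c in m⁻¹ × 1000):
n(z₁)/n(z₂) = e^(−c·z₁)/e^(−c·z₂) = e^{c(z₂−z₁)}
= exp(0.523 × 1.1) = exp(0.5753) = 1.7777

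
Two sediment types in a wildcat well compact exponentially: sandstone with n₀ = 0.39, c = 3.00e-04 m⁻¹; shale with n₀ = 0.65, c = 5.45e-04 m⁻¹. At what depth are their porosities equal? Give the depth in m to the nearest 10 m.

Working in km (1 km = 1000 m; c in km⁻¹ = c in m⁻¹ × 1000):
Set n₀ₐ e^(−cₐz) = n₀ᵦ e^(−cᵦz) ⇒ ln(n₀ₐ/n₀ᵦ) = (cₐ − cᵦ)·z
z = ln(0.39/0.65) / (0.3 − 0.545) = -0.5108 / -0.245 = 2.085 km

2090 m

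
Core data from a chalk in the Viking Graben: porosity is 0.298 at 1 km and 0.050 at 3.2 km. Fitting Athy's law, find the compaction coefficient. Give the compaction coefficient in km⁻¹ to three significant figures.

Athy: phi(z) = phi₀ e^(−cz) ⇒ phi₁/phi₂ = e^{c(z₂−z₁)} ⇒ c = ln(phi₁/phi₂)/(z₂−z₁)
c = ln(0.298/0.05) / (3.2 − 1) = ln(5.96) / 2.2 = 1.7851 / 2.2 = 0.8114 km⁻¹

0.811 km⁻¹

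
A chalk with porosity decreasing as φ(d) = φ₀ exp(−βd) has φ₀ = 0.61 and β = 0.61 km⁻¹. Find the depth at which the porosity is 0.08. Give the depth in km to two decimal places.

Invert Athy's law: d = ln(φ₀/φ) / β
d = ln(0.61/0.08) / 0.61 = ln(7.625) / 0.61 = 2.0314 / 0.61 = 3.330 km

3.33 km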